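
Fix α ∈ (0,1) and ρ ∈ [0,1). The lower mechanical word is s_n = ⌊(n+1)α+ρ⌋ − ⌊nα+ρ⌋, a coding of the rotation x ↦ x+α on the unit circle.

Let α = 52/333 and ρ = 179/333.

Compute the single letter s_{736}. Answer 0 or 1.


(n+1)α + ρ = (737·52 + 179) / 333 = 38503/333
nα + ρ     = (736·52 + 179) / 333 = 38451/333
⌊38503/333⌋ = 115,  ⌊38451/333⌋ = 115
s_{736} = 115 − 115 = 0

0


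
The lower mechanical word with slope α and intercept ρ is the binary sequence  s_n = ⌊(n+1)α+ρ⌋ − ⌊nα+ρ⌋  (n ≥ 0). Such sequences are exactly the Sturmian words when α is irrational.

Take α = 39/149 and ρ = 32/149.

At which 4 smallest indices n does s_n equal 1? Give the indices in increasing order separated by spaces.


2 6 10 14

n=0: ⌊71/149⌋−⌊32/149⌋ = 0−0 = 0
n=1: ⌊110/149⌋−⌊71/149⌋ = 0−0 = 0
n=2: ⌊149/149⌋−⌊110/149⌋ = 1−0 = 1  ← one
n=3: ⌊188/149⌋−⌊149/149⌋ = 1−1 = 0
n=4: ⌊227/149⌋−⌊188/149⌋ = 1−1 = 0
n=5: ⌊266/149⌋−⌊227/149⌋ = 1−1 = 0
n=6: ⌊305/149⌋−⌊266/149⌋ = 2−1 = 1  ← one
n=7: ⌊344/149⌋−⌊305/149⌋ = 2−2 = 0
n=8: ⌊383/149⌋−⌊344/149⌋ = 2−2 = 0
n=9: ⌊422/149⌋−⌊383/149⌋ = 2−2 = 0
n=10: ⌊461/149⌋−⌊422/149⌋ = 3−2 = 1  ← one
n=11: ⌊500/149⌋−⌊461/149⌋ = 3−3 = 0
n=12: ⌊539/149⌋−⌊500/149⌋ = 3−3 = 0
n=13: ⌊578/149⌋−⌊539/149⌋ = 3−3 = 0
n=14: ⌊617/149⌋−⌊578/149⌋ = 4−3 = 1  ← one
positions of the first 4 ones: 2 6 10 14


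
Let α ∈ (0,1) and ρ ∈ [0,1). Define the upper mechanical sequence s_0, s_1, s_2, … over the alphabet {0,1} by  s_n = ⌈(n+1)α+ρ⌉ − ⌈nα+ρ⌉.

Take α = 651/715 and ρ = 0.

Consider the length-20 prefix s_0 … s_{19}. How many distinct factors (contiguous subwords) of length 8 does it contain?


t_n = ⌈(n·651)/715⌉ for n = 0 … 20:
  n=0…9: ⌈0/715⌉=0 ⌈651/715⌉=1 ⌈1302/715⌉=2 ⌈1953/715⌉=3 ⌈2604/715⌉=4 ⌈3255/715⌉=5 ⌈3906/715⌉=6 ⌈4557/715⌉=7 ⌈5208/715⌉=8 ⌈5859/715⌉=9
  n=10…19: ⌈6510/715⌉=10 ⌈7161/715⌉=11 ⌈7812/715⌉=11 ⌈8463/715⌉=12 ⌈9114/715⌉=13 ⌈9765/715⌉=14 ⌈10416/715⌉=15 ⌈11067/715⌉=16 ⌈11718/715⌉=17 ⌈12369/715⌉=18
  n=20: ⌈13020/715⌉=19
s_n = t_(n+1) − t_n for n = 0 … 19 gives
prefix = 11111111111011111111
slide a length-8 window over [0..7] … [12..19] (13 windows); first occurrence of each distinct factor:
  [  0..  7] 11111111
  [  4.. 11] 11111110
  [  5.. 12] 11111101
  [  6.. 13] 11111011
  [  7.. 14] 11110111
  [  8.. 15] 11101111
  [  9.. 16] 11011111
  [ 10.. 17] 10111111
  [ 11.. 18] 01111111
  (the other 4 windows repeat one of these)
distinct factors: {01111111, 10111111, 11011111, 11101111, 11110111, 11111011, 11111101, 11111110, 11111111}
count = 9  (Sturmian bound for length 8 is 9)

9


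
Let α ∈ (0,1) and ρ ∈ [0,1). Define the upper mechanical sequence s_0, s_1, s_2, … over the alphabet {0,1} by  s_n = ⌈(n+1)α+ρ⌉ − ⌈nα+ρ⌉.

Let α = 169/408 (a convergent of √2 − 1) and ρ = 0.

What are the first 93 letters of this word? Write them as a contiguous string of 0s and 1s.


n=0: ⌈(1·169)/408⌉ − ⌈(0·169)/408⌉ = ⌈169/408⌉ − ⌈0/408⌉ = 1 − 0 = 1
n=1: ⌈(2·169)/408⌉ − ⌈(1·169)/408⌉ = ⌈338/408⌉ − ⌈169/408⌉ = 1 − 1 = 0
n=2: ⌈(3·169)/408⌉ − ⌈(2·169)/408⌉ = ⌈507/408⌉ − ⌈338/408⌉ = 2 − 1 = 1
n=3: ⌈(4·169)/408⌉ − ⌈(3·169)/408⌉ = ⌈676/408⌉ − ⌈507/408⌉ = 2 − 2 = 0
n=4: ⌈(5·169)/408⌉ − ⌈(4·169)/408⌉ = ⌈845/408⌉ − ⌈676/408⌉ = 3 − 2 = 1
n=5: ⌈(6·169)/408⌉ − ⌈(5·169)/408⌉ = ⌈1014/408⌉ − ⌈845/408⌉ = 3 − 3 = 0
n=6: ⌈(7·169)/408⌉ − ⌈(6·169)/408⌉ = ⌈1183/408⌉ − ⌈1014/408⌉ = 3 − 3 = 0
n=7: ⌈(8·169)/408⌉ − ⌈(7·169)/408⌉ = ⌈1352/408⌉ − ⌈1183/408⌉ = 4 − 3 = 1
n=8: ⌈(9·169)/408⌉ − ⌈(8·169)/408⌉ = ⌈1521/408⌉ − ⌈1352/408⌉ = 4 − 4 = 0
n=9: ⌈(10·169)/408⌉ − ⌈(9·169)/408⌉ = ⌈1690/408⌉ − ⌈1521/408⌉ = 5 − 4 = 1
n=10: ⌈(11·169)/408⌉ − ⌈(10·169)/408⌉ = ⌈1859/408⌉ − ⌈1690/408⌉ = 5 − 5 = 0
n=11: ⌈(12·169)/408⌉ − ⌈(11·169)/408⌉ = ⌈2028/408⌉ − ⌈1859/408⌉ = 5 − 5 = 0
n=12: ⌈(13·169)/408⌉ − ⌈(12·169)/408⌉ = ⌈2197/408⌉ − ⌈2028/408⌉ = 6 − 5 = 1
n=13: ⌈(14·169)/408⌉ − ⌈(13·169)/408⌉ = ⌈2366/408⌉ − ⌈2197/408⌉ = 6 − 6 = 0
n=14: ⌈(15·169)/408⌉ − ⌈(14·169)/408⌉ = ⌈2535/408⌉ − ⌈2366/408⌉ = 7 − 6 = 1
n=15: ⌈(16·169)/408⌉ − ⌈(15·169)/408⌉ = ⌈2704/408⌉ − ⌈2535/408⌉ = 7 − 7 = 0
n=16: ⌈(17·169)/408⌉ − ⌈(16·169)/408⌉ = ⌈2873/408⌉ − ⌈2704/408⌉ = 8 − 7 = 1
n=17: ⌈(18·169)/408⌉ − ⌈(17·169)/408⌉ = ⌈3042/408⌉ − ⌈2873/408⌉ = 8 − 8 = 0
n=18: ⌈(19·169)/408⌉ − ⌈(18·169)/408⌉ = ⌈3211/408⌉ − ⌈3042/408⌉ = 8 − 8 = 0
n=19: ⌈(20·169)/408⌉ − ⌈(19·169)/408⌉ = ⌈3380/408⌉ − ⌈3211/408⌉ = 9 − 8 = 1
n=20: ⌈(21·169)/408⌉ − ⌈(20·169)/408⌉ = ⌈3549/408⌉ − ⌈3380/408⌉ = 9 − 9 = 0
n=21: ⌈(22·169)/408⌉ − ⌈(21·169)/408⌉ = ⌈3718/408⌉ − ⌈3549/408⌉ = 10 − 9 = 1
n=22: ⌈(23·169)/408⌉ − ⌈(22·169)/408⌉ = ⌈3887/408⌉ − ⌈3718/408⌉ = 10 − 10 = 0
n=23: ⌈(24·169)/408⌉ − ⌈(23·169)/408⌉ = ⌈4056/408⌉ − ⌈3887/408⌉ = 10 − 10 = 0
n=24: ⌈(25·169)/408⌉ − ⌈(24·169)/408⌉ = ⌈4225/408⌉ − ⌈4056/408⌉ = 11 − 10 = 1
n=25: ⌈(26·169)/408⌉ − ⌈(25·169)/408⌉ = ⌈4394/408⌉ − ⌈4225/408⌉ = 11 − 11 = 0
n=26: ⌈(27·169)/408⌉ − ⌈(26·169)/408⌉ = ⌈4563/408⌉ − ⌈4394/408⌉ = 12 − 11 = 1
n=27: ⌈(28·169)/408⌉ − ⌈(27·169)/408⌉ = ⌈4732/408⌉ − ⌈4563/408⌉ = 12 − 12 = 0
n=28: ⌈(29·169)/408⌉ − ⌈(28·169)/408⌉ = ⌈4901/408⌉ − ⌈4732/408⌉ = 13 − 12 = 1
n=29: ⌈(30·169)/408⌉ − ⌈(29·169)/408⌉ = ⌈5070/408⌉ − ⌈4901/408⌉ = 13 − 13 = 0
n=30: ⌈(31·169)/408⌉ − ⌈(30·169)/408⌉ = ⌈5239/408⌉ − ⌈5070/408⌉ = 13 − 13 = 0
n=31: ⌈(32·169)/408⌉ − ⌈(31·169)/408⌉ = ⌈5408/408⌉ − ⌈5239/408⌉ = 14 − 13 = 1
n=32: ⌈(33·169)/408⌉ − ⌈(32·169)/408⌉ = ⌈5577/408⌉ − ⌈5408/408⌉ = 14 − 14 = 0
n=33: ⌈(34·169)/408⌉ − ⌈(33·169)/408⌉ = ⌈5746/408⌉ − ⌈5577/408⌉ = 15 − 14 = 1
n=34: ⌈(35·169)/408⌉ − ⌈(34·169)/408⌉ = ⌈5915/408⌉ − ⌈5746/408⌉ = 15 − 15 = 0
n=35: ⌈(36·169)/408⌉ − ⌈(35·169)/408⌉ = ⌈6084/408⌉ − ⌈5915/408⌉ = 15 − 15 = 0
n=36: ⌈(37·169)/408⌉ − ⌈(36·169)/408⌉ = ⌈6253/408⌉ − ⌈6084/408⌉ = 16 − 15 = 1
n=37: ⌈(38·169)/408⌉ − ⌈(37·169)/408⌉ = ⌈6422/408⌉ − ⌈6253/408⌉ = 16 − 16 = 0
n=38: ⌈(39·169)/408⌉ − ⌈(38·169)/408⌉ = ⌈6591/408⌉ − ⌈6422/408⌉ = 17 − 16 = 1
n=39: ⌈(40·169)/408⌉ − ⌈(39·169)/408⌉ = ⌈6760/408⌉ − ⌈6591/408⌉ = 17 − 17 = 0
n=40: ⌈(41·169)/408⌉ − ⌈(40·169)/408⌉ = ⌈6929/408⌉ − ⌈6760/408⌉ = 17 − 17 = 0
n=41: ⌈(42·169)/408⌉ − ⌈(41·169)/408⌉ = ⌈7098/408⌉ − ⌈6929/408⌉ = 18 − 17 = 1
n=42: ⌈(43·169)/408⌉ − ⌈(42·169)/408⌉ = ⌈7267/408⌉ − ⌈7098/408⌉ = 18 − 18 = 0
n=43: ⌈(44·169)/408⌉ − ⌈(43·169)/408⌉ = ⌈7436/408⌉ − ⌈7267/408⌉ = 19 − 18 = 1
n=44: ⌈(45·169)/408⌉ − ⌈(44·169)/408⌉ = ⌈7605/408⌉ − ⌈7436/408⌉ = 19 − 19 = 0
n=45: ⌈(46·169)/408⌉ − ⌈(45·169)/408⌉ = ⌈7774/408⌉ − ⌈7605/408⌉ = 20 − 19 = 1
n=46: ⌈(47·169)/408⌉ − ⌈(46·169)/408⌉ = ⌈7943/408⌉ − ⌈7774/408⌉ = 20 − 20 = 0
n=47: ⌈(48·169)/408⌉ − ⌈(47·169)/408⌉ = ⌈8112/408⌉ − ⌈7943/408⌉ = 20 − 20 = 0
n=48: ⌈(49·169)/408⌉ − ⌈(48·169)/408⌉ = ⌈8281/408⌉ − ⌈8112/408⌉ = 21 − 20 = 1
n=49: ⌈(50·169)/408⌉ − ⌈(49·169)/408⌉ = ⌈8450/408⌉ − ⌈8281/408⌉ = 21 − 21 = 0
n=50: ⌈(51·169)/408⌉ − ⌈(50·169)/408⌉ = ⌈8619/408⌉ − ⌈8450/408⌉ = 22 − 21 = 1
n=51: ⌈(52·169)/408⌉ − ⌈(51·169)/408⌉ = ⌈8788/408⌉ − ⌈8619/408⌉ = 22 − 22 = 0
n=52: ⌈(53·169)/408⌉ − ⌈(52·169)/408⌉ = ⌈8957/408⌉ − ⌈8788/408⌉ = 22 − 22 = 0
n=53: ⌈(54·169)/408⌉ − ⌈(53·169)/408⌉ = ⌈9126/408⌉ − ⌈8957/408⌉ = 23 − 22 = 1
n=54: ⌈(55·169)/408⌉ − ⌈(54·169)/408⌉ = ⌈9295/408⌉ − ⌈9126/408⌉ = 23 − 23 = 0
n=55: ⌈(56·169)/408⌉ − ⌈(55·169)/408⌉ = ⌈9464/408⌉ − ⌈9295/408⌉ = 24 − 23 = 1
n=56: ⌈(57·169)/408⌉ − ⌈(56·169)/408⌉ = ⌈9633/408⌉ − ⌈9464/408⌉ = 24 − 24 = 0
n=57: ⌈(58·169)/408⌉ − ⌈(57·169)/408⌉ = ⌈9802/408⌉ − ⌈9633/408⌉ = 25 − 24 = 1
n=58: ⌈(59·169)/408⌉ − ⌈(58·169)/408⌉ = ⌈9971/408⌉ − ⌈9802/408⌉ = 25 − 25 = 0
n=59: ⌈(60·169)/408⌉ − ⌈(59·169)/408⌉ = ⌈10140/408⌉ − ⌈9971/408⌉ = 25 − 25 = 0
n=60: ⌈(61·169)/408⌉ − ⌈(60·169)/408⌉ = ⌈10309/408⌉ − ⌈10140/408⌉ = 26 − 25 = 1
n=61: ⌈(62·169)/408⌉ − ⌈(61·169)/408⌉ = ⌈10478/408⌉ − ⌈10309/408⌉ = 26 − 26 = 0
n=62: ⌈(63·169)/408⌉ − ⌈(62·169)/408⌉ = ⌈10647/408⌉ − ⌈10478/408⌉ = 27 − 26 = 1
n=63: ⌈(64·169)/408⌉ − ⌈(63·169)/408⌉ = ⌈10816/408⌉ − ⌈10647/408⌉ = 27 − 27 = 0
n=64: ⌈(65·169)/408⌉ − ⌈(64·169)/408⌉ = ⌈10985/408⌉ − ⌈10816/408⌉ = 27 − 27 = 0
n=65: ⌈(66·169)/408⌉ − ⌈(65·169)/408⌉ = ⌈11154/408⌉ − ⌈10985/408⌉ = 28 − 27 = 1
n=66: ⌈(67·169)/408⌉ − ⌈(66·169)/408⌉ = ⌈11323/408⌉ − ⌈11154/408⌉ = 28 − 28 = 0
n=67: ⌈(68·169)/408⌉ − ⌈(67·169)/408⌉ = ⌈11492/408⌉ − ⌈11323/408⌉ = 29 − 28 = 1
n=68: ⌈(69·169)/408⌉ − ⌈(68·169)/408⌉ = ⌈11661/408⌉ − ⌈11492/408⌉ = 29 − 29 = 0
n=69: ⌈(70·169)/408⌉ − ⌈(69·169)/408⌉ = ⌈11830/408⌉ − ⌈11661/408⌉ = 29 − 29 = 0
n=70: ⌈(71·169)/408⌉ − ⌈(70·169)/408⌉ = ⌈11999/408⌉ − ⌈11830/408⌉ = 30 − 29 = 1
n=71: ⌈(72·169)/408⌉ − ⌈(71·169)/408⌉ = ⌈12168/408⌉ − ⌈11999/408⌉ = 30 − 30 = 0
n=72: ⌈(73·169)/408⌉ − ⌈(72·169)/408⌉ = ⌈12337/408⌉ − ⌈12168/408⌉ = 31 − 30 = 1
n=73: ⌈(74·169)/408⌉ − ⌈(73·169)/408⌉ = ⌈12506/408⌉ − ⌈12337/408⌉ = 31 − 31 = 0
n=74: ⌈(75·169)/408⌉ − ⌈(74·169)/408⌉ = ⌈12675/408⌉ − ⌈12506/408⌉ = 32 − 31 = 1
n=75: ⌈(76·169)/408⌉ − ⌈(75·169)/408⌉ = ⌈12844/408⌉ − ⌈12675/408⌉ = 32 − 32 = 0
n=76: ⌈(77·169)/408⌉ − ⌈(76·169)/408⌉ = ⌈13013/408⌉ − ⌈12844/408⌉ = 32 − 32 = 0
n=77: ⌈(78·169)/408⌉ − ⌈(77·169)/408⌉ = ⌈13182/408⌉ − ⌈13013/408⌉ = 33 − 32 = 1
n=78: ⌈(79·169)/408⌉ − ⌈(78·169)/408⌉ = ⌈13351/408⌉ − ⌈13182/408⌉ = 33 − 33 = 0
n=79: ⌈(80·169)/408⌉ − ⌈(79·169)/408⌉ = ⌈13520/408⌉ − ⌈13351/408⌉ = 34 − 33 = 1
n=80: ⌈(81·169)/408⌉ − ⌈(80·169)/408⌉ = ⌈13689/408⌉ − ⌈13520/408⌉ = 34 − 34 = 0
n=81: ⌈(82·169)/408⌉ − ⌈(81·169)/408⌉ = ⌈13858/408⌉ − ⌈13689/408⌉ = 34 − 34 = 0
n=82: ⌈(83·169)/408⌉ − ⌈(82·169)/408⌉ = ⌈14027/408⌉ − ⌈13858/408⌉ = 35 − 34 = 1
n=83: ⌈(84·169)/408⌉ − ⌈(83·169)/408⌉ = ⌈14196/408⌉ − ⌈14027/408⌉ = 35 − 35 = 0
n=84: ⌈(85·169)/408⌉ − ⌈(84·169)/408⌉ = ⌈14365/408⌉ − ⌈14196/408⌉ = 36 − 35 = 1
n=85: ⌈(86·169)/408⌉ − ⌈(85·169)/408⌉ = ⌈14534/408⌉ − ⌈14365/408⌉ = 36 − 36 = 0
n=86: ⌈(87·169)/408⌉ − ⌈(86·169)/408⌉ = ⌈14703/408⌉ − ⌈14534/408⌉ = 37 − 36 = 1
n=87: ⌈(88·169)/408⌉ − ⌈(87·169)/408⌉ = ⌈14872/408⌉ − ⌈14703/408⌉ = 37 − 37 = 0
n=88: ⌈(89·169)/408⌉ − ⌈(88·169)/408⌉ = ⌈15041/408⌉ − ⌈14872/408⌉ = 37 − 37 = 0
n=89: ⌈(90·169)/408⌉ − ⌈(89·169)/408⌉ = ⌈15210/408⌉ − ⌈15041/408⌉ = 38 − 37 = 1
n=90: ⌈(91·169)/408⌉ − ⌈(90·169)/408⌉ = ⌈15379/408⌉ − ⌈15210/408⌉ = 38 − 38 = 0
n=91: ⌈(92·169)/408⌉ − ⌈(91·169)/408⌉ = ⌈15548/408⌉ − ⌈15379/408⌉ = 39 − 38 = 1
n=92: ⌈(93·169)/408⌉ − ⌈(92·169)/408⌉ = ⌈15717/408⌉ − ⌈15548/408⌉ = 39 − 39 = 0

101010010100101010010100101010010100101001010100101001010100101001010010101001010010101001010


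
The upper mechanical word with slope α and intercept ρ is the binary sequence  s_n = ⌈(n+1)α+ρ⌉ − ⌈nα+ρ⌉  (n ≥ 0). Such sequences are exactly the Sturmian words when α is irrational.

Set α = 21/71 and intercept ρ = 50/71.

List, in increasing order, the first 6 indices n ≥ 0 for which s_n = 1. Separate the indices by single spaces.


n=0: ⌈71/71⌉−⌈50/71⌉ = 1−1 = 0
n=1: ⌈92/71⌉−⌈71/71⌉ = 2−1 = 1  ← one
n=2: ⌈113/71⌉−⌈92/71⌉ = 2−2 = 0
n=3: ⌈134/71⌉−⌈113/71⌉ = 2−2 = 0
n=4: ⌈155/71⌉−⌈134/71⌉ = 3−2 = 1  ← one
n=5: ⌈176/71⌉−⌈155/71⌉ = 3−3 = 0
n=6: ⌈197/71⌉−⌈176/71⌉ = 3−3 = 0
n=7: ⌈218/71⌉−⌈197/71⌉ = 4−3 = 1  ← one
n=8: ⌈239/71⌉−⌈218/71⌉ = 4−4 = 0
n=9: ⌈260/71⌉−⌈239/71⌉ = 4−4 = 0
n=10: ⌈281/71⌉−⌈260/71⌉ = 4−4 = 0
n=11: ⌈302/71⌉−⌈281/71⌉ = 5−4 = 1  ← one
n=12: ⌈323/71⌉−⌈302/71⌉ = 5−5 = 0
n=13: ⌈344/71⌉−⌈323/71⌉ = 5−5 = 0
n=14: ⌈365/71⌉−⌈344/71⌉ = 6−5 = 1  ← one
n=15: ⌈386/71⌉−⌈365/71⌉ = 6−6 = 0
n=16: ⌈407/71⌉−⌈386/71⌉ = 6−6 = 0
n=17: ⌈428/71⌉−⌈407/71⌉ = 7−6 = 1  ← one
positions of the first 6 ones: 1 4 7 11 14 17

1 4 7 11 14 17


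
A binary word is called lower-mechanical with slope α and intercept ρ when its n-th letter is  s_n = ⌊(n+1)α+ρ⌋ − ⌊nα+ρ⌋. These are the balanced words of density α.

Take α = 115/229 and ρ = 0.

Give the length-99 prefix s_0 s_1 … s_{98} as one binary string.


n=0: ⌊(1·115)/229⌋ − ⌊(0·115)/229⌋ = ⌊115/229⌋ − ⌊0/229⌋ = 0 − 0 = 0
n=1: ⌊(2·115)/229⌋ − ⌊(1·115)/229⌋ = ⌊230/229⌋ − ⌊115/229⌋ = 1 − 0 = 1
n=2: ⌊(3·115)/229⌋ − ⌊(2·115)/229⌋ = ⌊345/229⌋ − ⌊230/229⌋ = 1 − 1 = 0
n=3: ⌊(4·115)/229⌋ − ⌊(3·115)/229⌋ = ⌊460/229⌋ − ⌊345/229⌋ = 2 − 1 = 1
n=4: ⌊(5·115)/229⌋ − ⌊(4·115)/229⌋ = ⌊575/229⌋ − ⌊460/229⌋ = 2 − 2 = 0
n=5: ⌊(6·115)/229⌋ − ⌊(5·115)/229⌋ = ⌊690/229⌋ − ⌊575/229⌋ = 3 − 2 = 1
n=6: ⌊(7·115)/229⌋ − ⌊(6·115)/229⌋ = ⌊805/229⌋ − ⌊690/229⌋ = 3 − 3 = 0
n=7: ⌊(8·115)/229⌋ − ⌊(7·115)/229⌋ = ⌊920/229⌋ − ⌊805/229⌋ = 4 − 3 = 1
n=8: ⌊(9·115)/229⌋ − ⌊(8·115)/229⌋ = ⌊1035/229⌋ − ⌊920/229⌋ = 4 − 4 = 0
n=9: ⌊(10·115)/229⌋ − ⌊(9·115)/229⌋ = ⌊1150/229⌋ − ⌊1035/229⌋ = 5 − 4 = 1
n=10: ⌊(11·115)/229⌋ − ⌊(10·115)/229⌋ = ⌊1265/229⌋ − ⌊1150/229⌋ = 5 − 5 = 0
n=11: ⌊(12·115)/229⌋ − ⌊(11·115)/229⌋ = ⌊1380/229⌋ − ⌊1265/229⌋ = 6 − 5 = 1
n=12: ⌊(13·115)/229⌋ − ⌊(12·115)/229⌋ = ⌊1495/229⌋ − ⌊1380/229⌋ = 6 − 6 = 0
n=13: ⌊(14·115)/229⌋ − ⌊(13·115)/229⌋ = ⌊1610/229⌋ − ⌊1495/229⌋ = 7 − 6 = 1
n=14: ⌊(15·115)/229⌋ − ⌊(14·115)/229⌋ = ⌊1725/229⌋ − ⌊1610/229⌋ = 7 − 7 = 0
n=15: ⌊(16·115)/229⌋ − ⌊(15·115)/229⌋ = ⌊1840/229⌋ − ⌊1725/229⌋ = 8 − 7 = 1
n=16: ⌊(17·115)/229⌋ − ⌊(16·115)/229⌋ = ⌊1955/229⌋ − ⌊1840/229⌋ = 8 − 8 = 0
n=17: ⌊(18·115)/229⌋ − ⌊(17·115)/229⌋ = ⌊2070/229⌋ − ⌊1955/229⌋ = 9 − 8 = 1
n=18: ⌊(19·115)/229⌋ − ⌊(18·115)/229⌋ = ⌊2185/229⌋ − ⌊2070/229⌋ = 9 − 9 = 0
n=19: ⌊(20·115)/229⌋ − ⌊(19·115)/229⌋ = ⌊2300/229⌋ − ⌊2185/229⌋ = 10 − 9 = 1
n=20: ⌊(21·115)/229⌋ − ⌊(20·115)/229⌋ = ⌊2415/229⌋ − ⌊2300/229⌋ = 10 − 10 = 0
n=21: ⌊(22·115)/229⌋ − ⌊(21·115)/229⌋ = ⌊2530/229⌋ − ⌊2415/229⌋ = 11 − 10 = 1
n=22: ⌊(23·115)/229⌋ − ⌊(22·115)/229⌋ = ⌊2645/229⌋ − ⌊2530/229⌋ = 11 − 11 = 0
n=23: ⌊(24·115)/229⌋ − ⌊(23·115)/229⌋ = ⌊2760/229⌋ − ⌊2645/229⌋ = 12 − 11 = 1
n=24: ⌊(25·115)/229⌋ − ⌊(24·115)/229⌋ = ⌊2875/229⌋ − ⌊2760/229⌋ = 12 − 12 = 0
n=25: ⌊(26·115)/229⌋ − ⌊(25·115)/229⌋ = ⌊2990/229⌋ − ⌊2875/229⌋ = 13 − 12 = 1
n=26: ⌊(27·115)/229⌋ − ⌊(26·115)/229⌋ = ⌊3105/229⌋ − ⌊2990/229⌋ = 13 − 13 = 0
n=27: ⌊(28·115)/229⌋ − ⌊(27·115)/229⌋ = ⌊3220/229⌋ − ⌊3105/229⌋ = 14 − 13 = 1
n=28: ⌊(29·115)/229⌋ − ⌊(28·115)/229⌋ = ⌊3335/229⌋ − ⌊3220/229⌋ = 14 − 14 = 0
n=29: ⌊(30·115)/229⌋ − ⌊(29·115)/229⌋ = ⌊3450/229⌋ − ⌊3335/229⌋ = 15 − 14 = 1
n=30: ⌊(31·115)/229⌋ − ⌊(30·115)/229⌋ = ⌊3565/229⌋ − ⌊3450/229⌋ = 15 − 15 = 0
n=31: ⌊(32·115)/229⌋ − ⌊(31·115)/229⌋ = ⌊3680/229⌋ − ⌊3565/229⌋ = 16 − 15 = 1
n=32: ⌊(33·115)/229⌋ − ⌊(32·115)/229⌋ = ⌊3795/229⌋ − ⌊3680/229⌋ = 16 − 16 = 0
n=33: ⌊(34·115)/229⌋ − ⌊(33·115)/229⌋ = ⌊3910/229⌋ − ⌊3795/229⌋ = 17 − 16 = 1
n=34: ⌊(35·115)/229⌋ − ⌊(34·115)/229⌋ = ⌊4025/229⌋ − ⌊3910/229⌋ = 17 − 17 = 0
n=35: ⌊(36·115)/229⌋ − ⌊(35·115)/229⌋ = ⌊4140/229⌋ − ⌊4025/229⌋ = 18 − 17 = 1
n=36: ⌊(37·115)/229⌋ − ⌊(36·115)/229⌋ = ⌊4255/229⌋ − ⌊4140/229⌋ = 18 − 18 = 0
n=37: ⌊(38·115)/229⌋ − ⌊(37·115)/229⌋ = ⌊4370/229⌋ − ⌊4255/229⌋ = 19 − 18 = 1
n=38: ⌊(39·115)/229⌋ − ⌊(38·115)/229⌋ = ⌊4485/229⌋ − ⌊4370/229⌋ = 19 − 19 = 0
n=39: ⌊(40·115)/229⌋ − ⌊(39·115)/229⌋ = ⌊4600/229⌋ − ⌊4485/229⌋ = 20 − 19 = 1
n=40: ⌊(41·115)/229⌋ − ⌊(40·115)/229⌋ = ⌊4715/229⌋ − ⌊4600/229⌋ = 20 − 20 = 0
n=41: ⌊(42·115)/229⌋ − ⌊(41·115)/229⌋ = ⌊4830/229⌋ − ⌊4715/229⌋ = 21 − 20 = 1
n=42: ⌊(43·115)/229⌋ − ⌊(42·115)/229⌋ = ⌊4945/229⌋ − ⌊4830/229⌋ = 21 − 21 = 0
n=43: ⌊(44·115)/229⌋ − ⌊(43·115)/229⌋ = ⌊5060/229⌋ − ⌊4945/229⌋ = 22 − 21 = 1
n=44: ⌊(45·115)/229⌋ − ⌊(44·115)/229⌋ = ⌊5175/229⌋ − ⌊5060/229⌋ = 22 − 22 = 0
n=45: ⌊(46·115)/229⌋ − ⌊(45·115)/229⌋ = ⌊5290/229⌋ − ⌊5175/229⌋ = 23 − 22 = 1
n=46: ⌊(47·115)/229⌋ − ⌊(46·115)/229⌋ = ⌊5405/229⌋ − ⌊5290/229⌋ = 23 − 23 = 0
n=47: ⌊(48·115)/229⌋ − ⌊(47·115)/229⌋ = ⌊5520/229⌋ − ⌊5405/229⌋ = 24 − 23 = 1
n=48: ⌊(49·115)/229⌋ − ⌊(48·115)/229⌋ = ⌊5635/229⌋ − ⌊5520/229⌋ = 24 − 24 = 0
n=49: ⌊(50·115)/229⌋ − ⌊(49·115)/229⌋ = ⌊5750/229⌋ − ⌊5635/229⌋ = 25 − 24 = 1
n=50: ⌊(51·115)/229⌋ − ⌊(50·115)/229⌋ = ⌊5865/229⌋ − ⌊5750/229⌋ = 25 − 25 = 0
n=51: ⌊(52·115)/229⌋ − ⌊(51·115)/229⌋ = ⌊5980/229⌋ − ⌊5865/229⌋ = 26 − 25 = 1
n=52: ⌊(53·115)/229⌋ − ⌊(52·115)/229⌋ = ⌊6095/229⌋ − ⌊5980/229⌋ = 26 − 26 = 0
n=53: ⌊(54·115)/229⌋ − ⌊(53·115)/229⌋ = ⌊6210/229⌋ − ⌊6095/229⌋ = 27 − 26 = 1
n=54: ⌊(55·115)/229⌋ − ⌊(54·115)/229⌋ = ⌊6325/229⌋ − ⌊6210/229⌋ = 27 − 27 = 0
n=55: ⌊(56·115)/229⌋ − ⌊(55·115)/229⌋ = ⌊6440/229⌋ − ⌊6325/229⌋ = 28 − 27 = 1
n=56: ⌊(57·115)/229⌋ − ⌊(56·115)/229⌋ = ⌊6555/229⌋ − ⌊6440/229⌋ = 28 − 28 = 0
n=57: ⌊(58·115)/229⌋ − ⌊(57·115)/229⌋ = ⌊6670/229⌋ − ⌊6555/229⌋ = 29 − 28 = 1
n=58: ⌊(59·115)/229⌋ − ⌊(58·115)/229⌋ = ⌊6785/229⌋ − ⌊6670/229⌋ = 29 − 29 = 0
n=59: ⌊(60·115)/229⌋ − ⌊(59·115)/229⌋ = ⌊6900/229⌋ − ⌊6785/229⌋ = 30 − 29 = 1
n=60: ⌊(61·115)/229⌋ − ⌊(60·115)/229⌋ = ⌊7015/229⌋ − ⌊6900/229⌋ = 30 − 30 = 0
n=61: ⌊(62·115)/229⌋ − ⌊(61·115)/229⌋ = ⌊7130/229⌋ − ⌊7015/229⌋ = 31 − 30 = 1
n=62: ⌊(63·115)/229⌋ − ⌊(62·115)/229⌋ = ⌊7245/229⌋ − ⌊7130/229⌋ = 31 − 31 = 0
n=63: ⌊(64·115)/229⌋ − ⌊(63·115)/229⌋ = ⌊7360/229⌋ − ⌊7245/229⌋ = 32 − 31 = 1
n=64: ⌊(65·115)/229⌋ − ⌊(64·115)/229⌋ = ⌊7475/229⌋ − ⌊7360/229⌋ = 32 − 32 = 0
n=65: ⌊(66·115)/229⌋ − ⌊(65·115)/229⌋ = ⌊7590/229⌋ − ⌊7475/229⌋ = 33 − 32 = 1
n=66: ⌊(67·115)/229⌋ − ⌊(66·115)/229⌋ = ⌊7705/229⌋ − ⌊7590/229⌋ = 33 − 33 = 0
n=67: ⌊(68·115)/229⌋ − ⌊(67·115)/229⌋ = ⌊7820/229⌋ − ⌊7705/229⌋ = 34 − 33 = 1
n=68: ⌊(69·115)/229⌋ − ⌊(68·115)/229⌋ = ⌊7935/229⌋ − ⌊7820/229⌋ = 34 − 34 = 0
n=69: ⌊(70·115)/229⌋ − ⌊(69·115)/229⌋ = ⌊8050/229⌋ − ⌊7935/229⌋ = 35 − 34 = 1
n=70: ⌊(71·115)/229⌋ − ⌊(70·115)/229⌋ = ⌊8165/229⌋ − ⌊8050/229⌋ = 35 − 35 = 0
n=71: ⌊(72·115)/229⌋ − ⌊(71·115)/229⌋ = ⌊8280/229⌋ − ⌊8165/229⌋ = 36 − 35 = 1
n=72: ⌊(73·115)/229⌋ − ⌊(72·115)/229⌋ = ⌊8395/229⌋ − ⌊8280/229⌋ = 36 − 36 = 0
n=73: ⌊(74·115)/229⌋ − ⌊(73·115)/229⌋ = ⌊8510/229⌋ − ⌊8395/229⌋ = 37 − 36 = 1
n=74: ⌊(75·115)/229⌋ − ⌊(74·115)/229⌋ = ⌊8625/229⌋ − ⌊8510/229⌋ = 37 − 37 = 0
n=75: ⌊(76·115)/229⌋ − ⌊(75·115)/229⌋ = ⌊8740/229⌋ − ⌊8625/229⌋ = 38 − 37 = 1
n=76: ⌊(77·115)/229⌋ − ⌊(76·115)/229⌋ = ⌊8855/229⌋ − ⌊8740/229⌋ = 38 − 38 = 0
n=77: ⌊(78·115)/229⌋ − ⌊(77·115)/229⌋ = ⌊8970/229⌋ − ⌊8855/229⌋ = 39 − 38 = 1
n=78: ⌊(79·115)/229⌋ − ⌊(78·115)/229⌋ = ⌊9085/229⌋ − ⌊8970/229⌋ = 39 − 39 = 0
n=79: ⌊(80·115)/229⌋ − ⌊(79·115)/229⌋ = ⌊9200/229⌋ − ⌊9085/229⌋ = 40 − 39 = 1
n=80: ⌊(81·115)/229⌋ − ⌊(80·115)/229⌋ = ⌊9315/229⌋ − ⌊9200/229⌋ = 40 − 40 = 0
n=81: ⌊(82·115)/229⌋ − ⌊(81·115)/229⌋ = ⌊9430/229⌋ − ⌊9315/229⌋ = 41 − 40 = 1
n=82: ⌊(83·115)/229⌋ − ⌊(82·115)/229⌋ = ⌊9545/229⌋ − ⌊9430/229⌋ = 41 − 41 = 0
n=83: ⌊(84·115)/229⌋ − ⌊(83·115)/229⌋ = ⌊9660/229⌋ − ⌊9545/229⌋ = 42 − 41 = 1
n=84: ⌊(85·115)/229⌋ − ⌊(84·115)/229⌋ = ⌊9775/229⌋ − ⌊9660/229⌋ = 42 − 42 = 0
n=85: ⌊(86·115)/229⌋ − ⌊(85·115)/229⌋ = ⌊9890/229⌋ − ⌊9775/229⌋ = 43 − 42 = 1
n=86: ⌊(87·115)/229⌋ − ⌊(86·115)/229⌋ = ⌊10005/229⌋ − ⌊9890/229⌋ = 43 − 43 = 0
n=87: ⌊(88·115)/229⌋ − ⌊(87·115)/229⌋ = ⌊10120/229⌋ − ⌊10005/229⌋ = 44 − 43 = 1
n=88: ⌊(89·115)/229⌋ − ⌊(88·115)/229⌋ = ⌊10235/229⌋ − ⌊10120/229⌋ = 44 − 44 = 0
n=89: ⌊(90·115)/229⌋ − ⌊(89·115)/229⌋ = ⌊10350/229⌋ − ⌊10235/229⌋ = 45 − 44 = 1
n=90: ⌊(91·115)/229⌋ − ⌊(90·115)/229⌋ = ⌊10465/229⌋ − ⌊10350/229⌋ = 45 − 45 = 0
n=91: ⌊(92·115)/229⌋ − ⌊(91·115)/229⌋ = ⌊10580/229⌋ − ⌊10465/229⌋ = 46 − 45 = 1
n=92: ⌊(93·115)/229⌋ − ⌊(92·115)/229⌋ = ⌊10695/229⌋ − ⌊10580/229⌋ = 46 − 46 = 0
n=93: ⌊(94·115)/229⌋ − ⌊(93·115)/229⌋ = ⌊10810/229⌋ − ⌊10695/229⌋ = 47 − 46 = 1
n=94: ⌊(95·115)/229⌋ − ⌊(94·115)/229⌋ = ⌊10925/229⌋ − ⌊10810/229⌋ = 47 − 47 = 0
n=95: ⌊(96·115)/229⌋ − ⌊(95·115)/229⌋ = ⌊11040/229⌋ − ⌊10925/229⌋ = 48 − 47 = 1
n=96: ⌊(97·115)/229⌋ − ⌊(96·115)/229⌋ = ⌊11155/229⌋ − ⌊11040/229⌋ = 48 − 48 = 0
n=97: ⌊(98·115)/229⌋ − ⌊(97·115)/229⌋ = ⌊11270/229⌋ − ⌊11155/229⌋ = 49 − 48 = 1
n=98: ⌊(99·115)/229⌋ − ⌊(98·115)/229⌋ = ⌊11385/229⌋ − ⌊11270/229⌋ = 49 − 49 = 0

010101010101010101010101010101010101010101010101010101010101010101010101010101010101010101010101010


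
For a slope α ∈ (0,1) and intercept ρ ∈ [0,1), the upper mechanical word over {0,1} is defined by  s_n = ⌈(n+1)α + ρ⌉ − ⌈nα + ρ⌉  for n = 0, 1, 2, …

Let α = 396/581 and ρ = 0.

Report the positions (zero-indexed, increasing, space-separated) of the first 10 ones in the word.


0 1 2 4 5 7 8 10 11 13

n=0: ⌈396/581⌉−⌈0/581⌉ = 1−0 = 1  ← one
n=1: ⌈792/581⌉−⌈396/581⌉ = 2−1 = 1  ← one
n=2: ⌈1188/581⌉−⌈792/581⌉ = 3−2 = 1  ← one
n=3: ⌈1584/581⌉−⌈1188/581⌉ = 3−3 = 0
n=4: ⌈1980/581⌉−⌈1584/581⌉ = 4−3 = 1  ← one
n=5: ⌈2376/581⌉−⌈1980/581⌉ = 5−4 = 1  ← one
n=6: ⌈2772/581⌉−⌈2376/581⌉ = 5−5 = 0
n=7: ⌈3168/581⌉−⌈2772/581⌉ = 6−5 = 1  ← one
n=8: ⌈3564/581⌉−⌈3168/581⌉ = 7−6 = 1  ← one
n=9: ⌈3960/581⌉−⌈3564/581⌉ = 7−7 = 0
n=10: ⌈4356/581⌉−⌈3960/581⌉ = 8−7 = 1  ← one
n=11: ⌈4752/581⌉−⌈4356/581⌉ = 9−8 = 1  ← one
n=12: ⌈5148/581⌉−⌈4752/581⌉ = 9−9 = 0
n=13: ⌈5544/581⌉−⌈5148/581⌉ = 10−9 = 1  ← one
positions of the first 10 ones: 0 1 2 4 5 7 8 10 11 13


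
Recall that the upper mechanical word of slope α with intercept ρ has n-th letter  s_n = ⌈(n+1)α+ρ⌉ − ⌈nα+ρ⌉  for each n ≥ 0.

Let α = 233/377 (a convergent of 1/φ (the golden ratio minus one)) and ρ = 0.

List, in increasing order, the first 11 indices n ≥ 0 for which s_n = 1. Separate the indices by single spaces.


0 1 3 4 6 8 9 11 12 14 16

n=0: ⌈233/377⌉−⌈0/377⌉ = 1−0 = 1  ← one
n=1: ⌈466/377⌉−⌈233/377⌉ = 2−1 = 1  ← one
n=2: ⌈699/377⌉−⌈466/377⌉ = 2−2 = 0
n=3: ⌈932/377⌉−⌈699/377⌉ = 3−2 = 1  ← one
n=4: ⌈1165/377⌉−⌈932/377⌉ = 4−3 = 1  ← one
n=5: ⌈1398/377⌉−⌈1165/377⌉ = 4−4 = 0
n=6: ⌈1631/377⌉−⌈1398/377⌉ = 5−4 = 1  ← one
n=7: ⌈1864/377⌉−⌈1631/377⌉ = 5−5 = 0
n=8: ⌈2097/377⌉−⌈1864/377⌉ = 6−5 = 1  ← one
n=9: ⌈2330/377⌉−⌈2097/377⌉ = 7−6 = 1  ← one
n=10: ⌈2563/377⌉−⌈2330/377⌉ = 7−7 = 0
n=11: ⌈2796/377⌉−⌈2563/377⌉ = 8−7 = 1  ← one
n=12: ⌈3029/377⌉−⌈2796/377⌉ = 9−8 = 1  ← one
n=13: ⌈3262/377⌉−⌈3029/377⌉ = 9−9 = 0
n=14: ⌈3495/377⌉−⌈3262/377⌉ = 10−9 = 1  ← one
n=15: ⌈3728/377⌉−⌈3495/377⌉ = 10−10 = 0
n=16: ⌈3961/377⌉−⌈3728/377⌉ = 11−10 = 1  ← one
positions of the first 11 ones: 0 1 3 4 6 8 9 11 12 14 16


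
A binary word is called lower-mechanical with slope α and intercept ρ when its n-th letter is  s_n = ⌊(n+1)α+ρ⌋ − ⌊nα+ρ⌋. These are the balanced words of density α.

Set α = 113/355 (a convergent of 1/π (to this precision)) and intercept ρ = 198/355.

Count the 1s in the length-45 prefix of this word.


14

#1s = Σ_{n=0}^{44} s_n = Σ_{n=0}^{44} (⌊(n+1)α+ρ⌋ − ⌊nα+ρ⌋)
the sum telescopes: every ⌊nα+ρ⌋ with 0 < n < 45 appears once with + and once with −, leaving ⌊45α+ρ⌋ − ⌊0·α+ρ⌋
45α + ρ = (45·113 + 198) / 355 = 5283/355
ρ = 198/355
⌊5283/355⌋ = 14,  ⌊198/355⌋ = 0
#1s = 14 − 0 = 14


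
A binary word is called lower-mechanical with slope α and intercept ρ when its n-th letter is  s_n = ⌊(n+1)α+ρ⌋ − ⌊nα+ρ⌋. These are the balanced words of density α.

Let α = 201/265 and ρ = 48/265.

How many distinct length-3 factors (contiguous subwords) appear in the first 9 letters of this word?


t_n = ⌊(n·201+48)/265⌋ for n = 0 … 9:
  n=0…9: ⌊48/265⌋=0 ⌊249/265⌋=0 ⌊450/265⌋=1 ⌊651/265⌋=2 ⌊852/265⌋=3 ⌊1053/265⌋=3 ⌊1254/265⌋=4 ⌊1455/265⌋=5 ⌊1656/265⌋=6 ⌊1857/265⌋=7
s_n = t_(n+1) − t_n for n = 0 … 8 gives
prefix = 011101111
slide a length-3 window over [0..2] … [6..8] (7 windows); first occurrence of each distinct factor:
  [  0..  2] 011
  [  1..  3] 111
  [  2..  4] 110
  [  3..  5] 101
  (the other 3 windows repeat one of these)
distinct factors: {011, 101, 110, 111}
count = 4  (Sturmian bound for length 3 is 4)

4


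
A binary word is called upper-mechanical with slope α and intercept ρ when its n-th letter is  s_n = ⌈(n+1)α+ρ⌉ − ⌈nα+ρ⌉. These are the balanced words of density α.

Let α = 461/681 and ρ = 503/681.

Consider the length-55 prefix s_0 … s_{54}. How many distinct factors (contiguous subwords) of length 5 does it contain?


6

t_n = ⌈(n·461+503)/681⌉ for n = 0 … 55:
  n=0…9: ⌈503/681⌉=1 ⌈964/681⌉=2 ⌈1425/681⌉=3 ⌈1886/681⌉=3 ⌈2347/681⌉=4 ⌈2808/681⌉=5 ⌈3269/681⌉=5 ⌈3730/681⌉=6 ⌈4191/681⌉=7 ⌈4652/681⌉=7
  n=10…19: ⌈5113/681⌉=8 ⌈5574/681⌉=9 ⌈6035/681⌉=9 ⌈6496/681⌉=10 ⌈6957/681⌉=11 ⌈7418/681⌉=11 ⌈7879/681⌉=12 ⌈8340/681⌉=13 ⌈8801/681⌉=13 ⌈9262/681⌉=14
  n=20…29: ⌈9723/681⌉=15 ⌈10184/681⌉=15 ⌈10645/681⌉=16 ⌈11106/681⌉=17 ⌈11567/681⌉=17 ⌈12028/681⌉=18 ⌈12489/681⌉=19 ⌈12950/681⌉=20 ⌈13411/681⌉=20 ⌈13872/681⌉=21
  n=30…39: ⌈14333/681⌉=22 ⌈14794/681⌉=22 ⌈15255/681⌉=23 ⌈15716/681⌉=24 ⌈16177/681⌉=24 ⌈16638/681⌉=25 ⌈17099/681⌉=26 ⌈17560/681⌉=26 ⌈18021/681⌉=27 ⌈18482/681⌉=28
  n=40…49: ⌈18943/681⌉=28 ⌈19404/681⌉=29 ⌈19865/681⌉=30 ⌈20326/681⌉=30 ⌈20787/681⌉=31 ⌈21248/681⌉=32 ⌈21709/681⌉=32 ⌈22170/681⌉=33 ⌈22631/681⌉=34 ⌈23092/681⌉=34
  n=50…55: ⌈23553/681⌉=35 ⌈24014/681⌉=36 ⌈24475/681⌉=36 ⌈24936/681⌉=37 ⌈25397/681⌉=38 ⌈25858/681⌉=38
s_n = t_(n+1) − t_n for n = 0 … 54 gives
prefix = 1101101101101101101101101110110110110110110110110110110
slide a length-5 window over [0..4] … [50..54] (51 windows); first occurrence of each distinct factor:
  [  0..  4] 11011
  [  1..  5] 10110
  [  2..  6] 01101
  [ 22.. 26] 10111
  [ 23.. 27] 01110
  [ 24.. 28] 11101
  (the other 45 windows repeat one of these)
distinct factors: {01101, 01110, 10110, 10111, 11011, 11101}
count = 6  (Sturmian bound for length 5 is 6)


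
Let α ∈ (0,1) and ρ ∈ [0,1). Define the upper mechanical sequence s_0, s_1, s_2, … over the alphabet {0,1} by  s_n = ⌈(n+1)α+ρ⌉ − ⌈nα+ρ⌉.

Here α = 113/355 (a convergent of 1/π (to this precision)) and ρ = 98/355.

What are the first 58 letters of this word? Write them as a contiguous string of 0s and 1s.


n=0: ⌈(1·113+98)/355⌉ − ⌈(0·113+98)/355⌉ = ⌈211/355⌉ − ⌈98/355⌉ = 1 − 1 = 0
n=1: ⌈(2·113+98)/355⌉ − ⌈(1·113+98)/355⌉ = ⌈324/355⌉ − ⌈211/355⌉ = 1 − 1 = 0
n=2: ⌈(3·113+98)/355⌉ − ⌈(2·113+98)/355⌉ = ⌈437/355⌉ − ⌈324/355⌉ = 2 − 1 = 1
n=3: ⌈(4·113+98)/355⌉ − ⌈(3·113+98)/355⌉ = ⌈550/355⌉ − ⌈437/355⌉ = 2 − 2 = 0
n=4: ⌈(5·113+98)/355⌉ − ⌈(4·113+98)/355⌉ = ⌈663/355⌉ − ⌈550/355⌉ = 2 − 2 = 0
n=5: ⌈(6·113+98)/355⌉ − ⌈(5·113+98)/355⌉ = ⌈776/355⌉ − ⌈663/355⌉ = 3 − 2 = 1
n=6: ⌈(7·113+98)/355⌉ − ⌈(6·113+98)/355⌉ = ⌈889/355⌉ − ⌈776/355⌉ = 3 − 3 = 0
n=7: ⌈(8·113+98)/355⌉ − ⌈(7·113+98)/355⌉ = ⌈1002/355⌉ − ⌈889/355⌉ = 3 − 3 = 0
n=8: ⌈(9·113+98)/355⌉ − ⌈(8·113+98)/355⌉ = ⌈1115/355⌉ − ⌈1002/355⌉ = 4 − 3 = 1
n=9: ⌈(10·113+98)/355⌉ − ⌈(9·113+98)/355⌉ = ⌈1228/355⌉ − ⌈1115/355⌉ = 4 − 4 = 0
n=10: ⌈(11·113+98)/355⌉ − ⌈(10·113+98)/355⌉ = ⌈1341/355⌉ − ⌈1228/355⌉ = 4 − 4 = 0
n=11: ⌈(12·113+98)/355⌉ − ⌈(11·113+98)/355⌉ = ⌈1454/355⌉ − ⌈1341/355⌉ = 5 − 4 = 1
n=12: ⌈(13·113+98)/355⌉ − ⌈(12·113+98)/355⌉ = ⌈1567/355⌉ − ⌈1454/355⌉ = 5 − 5 = 0
n=13: ⌈(14·113+98)/355⌉ − ⌈(13·113+98)/355⌉ = ⌈1680/355⌉ − ⌈1567/355⌉ = 5 − 5 = 0
n=14: ⌈(15·113+98)/355⌉ − ⌈(14·113+98)/355⌉ = ⌈1793/355⌉ − ⌈1680/355⌉ = 6 − 5 = 1
n=15: ⌈(16·113+98)/355⌉ − ⌈(15·113+98)/355⌉ = ⌈1906/355⌉ − ⌈1793/355⌉ = 6 − 6 = 0
n=16: ⌈(17·113+98)/355⌉ − ⌈(16·113+98)/355⌉ = ⌈2019/355⌉ − ⌈1906/355⌉ = 6 − 6 = 0
n=17: ⌈(18·113+98)/355⌉ − ⌈(17·113+98)/355⌉ = ⌈2132/355⌉ − ⌈2019/355⌉ = 7 − 6 = 1
n=18: ⌈(19·113+98)/355⌉ − ⌈(18·113+98)/355⌉ = ⌈2245/355⌉ − ⌈2132/355⌉ = 7 − 7 = 0
n=19: ⌈(20·113+98)/355⌉ − ⌈(19·113+98)/355⌉ = ⌈2358/355⌉ − ⌈2245/355⌉ = 7 − 7 = 0
n=20: ⌈(21·113+98)/355⌉ − ⌈(20·113+98)/355⌉ = ⌈2471/355⌉ − ⌈2358/355⌉ = 7 − 7 = 0
n=21: ⌈(22·113+98)/355⌉ − ⌈(21·113+98)/355⌉ = ⌈2584/355⌉ − ⌈2471/355⌉ = 8 − 7 = 1
n=22: ⌈(23·113+98)/355⌉ − ⌈(22·113+98)/355⌉ = ⌈2697/355⌉ − ⌈2584/355⌉ = 8 − 8 = 0
n=23: ⌈(24·113+98)/355⌉ − ⌈(23·113+98)/355⌉ = ⌈2810/355⌉ − ⌈2697/355⌉ = 8 − 8 = 0
n=24: ⌈(25·113+98)/355⌉ − ⌈(24·113+98)/355⌉ = ⌈2923/355⌉ − ⌈2810/355⌉ = 9 − 8 = 1
n=25: ⌈(26·113+98)/355⌉ − ⌈(25·113+98)/355⌉ = ⌈3036/355⌉ − ⌈2923/355⌉ = 9 − 9 = 0
n=26: ⌈(27·113+98)/355⌉ − ⌈(26·113+98)/355⌉ = ⌈3149/355⌉ − ⌈3036/355⌉ = 9 − 9 = 0
n=27: ⌈(28·113+98)/355⌉ − ⌈(27·113+98)/355⌉ = ⌈3262/355⌉ − ⌈3149/355⌉ = 10 − 9 = 1
n=28: ⌈(29·113+98)/355⌉ − ⌈(28·113+98)/355⌉ = ⌈3375/355⌉ − ⌈3262/355⌉ = 10 − 10 = 0
n=29: ⌈(30·113+98)/355⌉ − ⌈(29·113+98)/355⌉ = ⌈3488/355⌉ − ⌈3375/355⌉ = 10 − 10 = 0
n=30: ⌈(31·113+98)/355⌉ − ⌈(30·113+98)/355⌉ = ⌈3601/355⌉ − ⌈3488/355⌉ = 11 − 10 = 1
n=31: ⌈(32·113+98)/355⌉ − ⌈(31·113+98)/355⌉ = ⌈3714/355⌉ − ⌈3601/355⌉ = 11 − 11 = 0
n=32: ⌈(33·113+98)/355⌉ − ⌈(32·113+98)/355⌉ = ⌈3827/355⌉ − ⌈3714/355⌉ = 11 − 11 = 0
n=33: ⌈(34·113+98)/355⌉ − ⌈(33·113+98)/355⌉ = ⌈3940/355⌉ − ⌈3827/355⌉ = 12 − 11 = 1
n=34: ⌈(35·113+98)/355⌉ − ⌈(34·113+98)/355⌉ = ⌈4053/355⌉ − ⌈3940/355⌉ = 12 − 12 = 0
n=35: ⌈(36·113+98)/355⌉ − ⌈(35·113+98)/355⌉ = ⌈4166/355⌉ − ⌈4053/355⌉ = 12 − 12 = 0
n=36: ⌈(37·113+98)/355⌉ − ⌈(36·113+98)/355⌉ = ⌈4279/355⌉ − ⌈4166/355⌉ = 13 − 12 = 1
n=37: ⌈(38·113+98)/355⌉ − ⌈(37·113+98)/355⌉ = ⌈4392/355⌉ − ⌈4279/355⌉ = 13 − 13 = 0
n=38: ⌈(39·113+98)/355⌉ − ⌈(38·113+98)/355⌉ = ⌈4505/355⌉ − ⌈4392/355⌉ = 13 − 13 = 0
n=39: ⌈(40·113+98)/355⌉ − ⌈(39·113+98)/355⌉ = ⌈4618/355⌉ − ⌈4505/355⌉ = 14 − 13 = 1
n=40: ⌈(41·113+98)/355⌉ − ⌈(40·113+98)/355⌉ = ⌈4731/355⌉ − ⌈4618/355⌉ = 14 − 14 = 0
n=41: ⌈(42·113+98)/355⌉ − ⌈(41·113+98)/355⌉ = ⌈4844/355⌉ − ⌈4731/355⌉ = 14 − 14 = 0
n=42: ⌈(43·113+98)/355⌉ − ⌈(42·113+98)/355⌉ = ⌈4957/355⌉ − ⌈4844/355⌉ = 14 − 14 = 0
n=43: ⌈(44·113+98)/355⌉ − ⌈(43·113+98)/355⌉ = ⌈5070/355⌉ − ⌈4957/355⌉ = 15 − 14 = 1
n=44: ⌈(45·113+98)/355⌉ − ⌈(44·113+98)/355⌉ = ⌈5183/355⌉ − ⌈5070/355⌉ = 15 − 15 = 0
n=45: ⌈(46·113+98)/355⌉ − ⌈(45·113+98)/355⌉ = ⌈5296/355⌉ − ⌈5183/355⌉ = 15 − 15 = 0
n=46: ⌈(47·113+98)/355⌉ − ⌈(46·113+98)/355⌉ = ⌈5409/355⌉ − ⌈5296/355⌉ = 16 − 15 = 1
n=47: ⌈(48·113+98)/355⌉ − ⌈(47·113+98)/355⌉ = ⌈5522/355⌉ − ⌈5409/355⌉ = 16 − 16 = 0
n=48: ⌈(49·113+98)/355⌉ − ⌈(48·113+98)/355⌉ = ⌈5635/355⌉ − ⌈5522/355⌉ = 16 − 16 = 0
n=49: ⌈(50·113+98)/355⌉ − ⌈(49·113+98)/355⌉ = ⌈5748/355⌉ − ⌈5635/355⌉ = 17 − 16 = 1
n=50: ⌈(51·113+98)/355⌉ − ⌈(50·113+98)/355⌉ = ⌈5861/355⌉ − ⌈5748/355⌉ = 17 − 17 = 0
n=51: ⌈(52·113+98)/355⌉ − ⌈(51·113+98)/355⌉ = ⌈5974/355⌉ − ⌈5861/355⌉ = 17 − 17 = 0
n=52: ⌈(53·113+98)/355⌉ − ⌈(52·113+98)/355⌉ = ⌈6087/355⌉ − ⌈5974/355⌉ = 18 − 17 = 1
n=53: ⌈(54·113+98)/355⌉ − ⌈(53·113+98)/355⌉ = ⌈6200/355⌉ − ⌈6087/355⌉ = 18 − 18 = 0
n=54: ⌈(55·113+98)/355⌉ − ⌈(54·113+98)/355⌉ = ⌈6313/355⌉ − ⌈6200/355⌉ = 18 − 18 = 0
n=55: ⌈(56·113+98)/355⌉ − ⌈(55·113+98)/355⌉ = ⌈6426/355⌉ − ⌈6313/355⌉ = 19 − 18 = 1
n=56: ⌈(57·113+98)/355⌉ − ⌈(56·113+98)/355⌉ = ⌈6539/355⌉ − ⌈6426/355⌉ = 19 − 19 = 0
n=57: ⌈(58·113+98)/355⌉ − ⌈(57·113+98)/355⌉ = ⌈6652/355⌉ − ⌈6539/355⌉ = 19 − 19 = 0

0010010010010010010001001001001001001001000100100100100100


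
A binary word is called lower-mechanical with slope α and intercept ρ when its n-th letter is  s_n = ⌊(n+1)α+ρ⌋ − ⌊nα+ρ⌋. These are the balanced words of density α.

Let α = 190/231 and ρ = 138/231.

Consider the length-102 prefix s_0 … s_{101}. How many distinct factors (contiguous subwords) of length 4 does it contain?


t_n = ⌊(n·190+138)/231⌋ for n = 0 … 102:
  n=0…9: ⌊138/231⌋=0 ⌊328/231⌋=1 ⌊518/231⌋=2 ⌊708/231⌋=3 ⌊898/231⌋=3 ⌊1088/231⌋=4 ⌊1278/231⌋=5 ⌊1468/231⌋=6 ⌊1658/231⌋=7 ⌊1848/231⌋=8
  n=10…19: ⌊2038/231⌋=8 ⌊2228/231⌋=9 ⌊2418/231⌋=10 ⌊2608/231⌋=11 ⌊2798/231⌋=12 ⌊2988/231⌋=12 ⌊3178/231⌋=13 ⌊3368/231⌋=14 ⌊3558/231⌋=15 ⌊3748/231⌋=16
  n=20…29: ⌊3938/231⌋=17 ⌊4128/231⌋=17 ⌊4318/231⌋=18 ⌊4508/231⌋=19 ⌊4698/231⌋=20 ⌊4888/231⌋=21 ⌊5078/231⌋=21 ⌊5268/231⌋=22 ⌊5458/231⌋=23 ⌊5648/231⌋=24
  n=30…39: ⌊5838/231⌋=25 ⌊6028/231⌋=26 ⌊6218/231⌋=26 ⌊6408/231⌋=27 ⌊6598/231⌋=28 ⌊6788/231⌋=29 ⌊6978/231⌋=30 ⌊7168/231⌋=31 ⌊7358/231⌋=31 ⌊7548/231⌋=32
  n=40…49: ⌊7738/231⌋=33 ⌊7928/231⌋=34 ⌊8118/231⌋=35 ⌊8308/231⌋=35 ⌊8498/231⌋=36 ⌊8688/231⌋=37 ⌊8878/231⌋=38 ⌊9068/231⌋=39 ⌊9258/231⌋=40 ⌊9448/231⌋=40
  n=50…59: ⌊9638/231⌋=41 ⌊9828/231⌋=42 ⌊10018/231⌋=43 ⌊10208/231⌋=44 ⌊10398/231⌋=45 ⌊10588/231⌋=45 ⌊10778/231⌋=46 ⌊10968/231⌋=47 ⌊11158/231⌋=48 ⌊11348/231⌋=49
  n=60…69: ⌊11538/231⌋=49 ⌊11728/231⌋=50 ⌊11918/231⌋=51 ⌊12108/231⌋=52 ⌊12298/231⌋=53 ⌊12488/231⌋=54 ⌊12678/231⌋=54 ⌊12868/231⌋=55 ⌊13058/231⌋=56 ⌊13248/231⌋=57
  n=70…79: ⌊13438/231⌋=58 ⌊13628/231⌋=58 ⌊13818/231⌋=59 ⌊14008/231⌋=60 ⌊14198/231⌋=61 ⌊14388/231⌋=62 ⌊14578/231⌋=63 ⌊14768/231⌋=63 ⌊14958/231⌋=64 ⌊15148/231⌋=65
  n=80…89: ⌊15338/231⌋=66 ⌊15528/231⌋=67 ⌊15718/231⌋=68 ⌊15908/231⌋=68 ⌊16098/231⌋=69 ⌊16288/231⌋=70 ⌊16478/231⌋=71 ⌊16668/231⌋=72 ⌊16858/231⌋=72 ⌊17048/231⌋=73
  n=90…99: ⌊17238/231⌋=74 ⌊17428/231⌋=75 ⌊17618/231⌋=76 ⌊17808/231⌋=77 ⌊17998/231⌋=77 ⌊18188/231⌋=78 ⌊18378/231⌋=79 ⌊18568/231⌋=80 ⌊18758/231⌋=81 ⌊18948/231⌋=82
  n=100…102: ⌊19138/231⌋=82 ⌊19328/231⌋=83 ⌊19518/231⌋=84
s_n = t_(n+1) − t_n for n = 0 … 101 gives
prefix = 111011111011110111110111101111101111101111011111011111011110111110111101111101111101111011111011111011
slide a length-4 window over [0..3] … [98..101] (99 windows); first occurrence of each distinct factor:
  [  0..  3] 1110
  [  1..  4] 1101
  [  2..  5] 1011
  [  3..  6] 0111
  [  4..  7] 1111
  (the other 94 windows repeat one of these)
distinct factors: {0111, 1011, 1101, 1110, 1111}
count = 5  (Sturmian bound for length 4 is 5)

5


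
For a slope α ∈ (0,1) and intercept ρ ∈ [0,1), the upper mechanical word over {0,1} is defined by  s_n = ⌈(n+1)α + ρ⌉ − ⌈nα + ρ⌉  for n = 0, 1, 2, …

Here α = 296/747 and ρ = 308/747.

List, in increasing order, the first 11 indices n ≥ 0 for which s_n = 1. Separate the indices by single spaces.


1 4 6 9 11 14 16 19 21 24 26

n=0: ⌈604/747⌉−⌈308/747⌉ = 1−1 = 0
n=1: ⌈900/747⌉−⌈604/747⌉ = 2−1 = 1  ← one
n=2: ⌈1196/747⌉−⌈900/747⌉ = 2−2 = 0
n=3: ⌈1492/747⌉−⌈1196/747⌉ = 2−2 = 0
n=4: ⌈1788/747⌉−⌈1492/747⌉ = 3−2 = 1  ← one
n=5: ⌈2084/747⌉−⌈1788/747⌉ = 3−3 = 0
n=6: ⌈2380/747⌉−⌈2084/747⌉ = 4−3 = 1  ← one
n=7: ⌈2676/747⌉−⌈2380/747⌉ = 4−4 = 0
n=8: ⌈2972/747⌉−⌈2676/747⌉ = 4−4 = 0
n=9: ⌈3268/747⌉−⌈2972/747⌉ = 5−4 = 1  ← one
n=10: ⌈3564/747⌉−⌈3268/747⌉ = 5−5 = 0
n=11: ⌈3860/747⌉−⌈3564/747⌉ = 6−5 = 1  ← one
n=12: ⌈4156/747⌉−⌈3860/747⌉ = 6−6 = 0
n=13: ⌈4452/747⌉−⌈4156/747⌉ = 6−6 = 0
n=14: ⌈4748/747⌉−⌈4452/747⌉ = 7−6 = 1  ← one
n=15: ⌈5044/747⌉−⌈4748/747⌉ = 7−7 = 0
n=16: ⌈5340/747⌉−⌈5044/747⌉ = 8−7 = 1  ← one
n=17: ⌈5636/747⌉−⌈5340/747⌉ = 8−8 = 0
n=18: ⌈5932/747⌉−⌈5636/747⌉ = 8−8 = 0
n=19: ⌈6228/747⌉−⌈5932/747⌉ = 9−8 = 1  ← one
n=20: ⌈6524/747⌉−⌈6228/747⌉ = 9−9 = 0
n=21: ⌈6820/747⌉−⌈6524/747⌉ = 10−9 = 1  ← one
n=22: ⌈7116/747⌉−⌈6820/747⌉ = 10−10 = 0
n=23: ⌈7412/747⌉−⌈7116/747⌉ = 10−10 = 0
n=24: ⌈7708/747⌉−⌈7412/747⌉ = 11−10 = 1  ← one
n=25: ⌈8004/747⌉−⌈7708/747⌉ = 11−11 = 0
n=26: ⌈8300/747⌉−⌈8004/747⌉ = 12−11 = 1  ← one
positions of the first 11 ones: 1 4 6 9 11 14 16 19 21 24 26
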